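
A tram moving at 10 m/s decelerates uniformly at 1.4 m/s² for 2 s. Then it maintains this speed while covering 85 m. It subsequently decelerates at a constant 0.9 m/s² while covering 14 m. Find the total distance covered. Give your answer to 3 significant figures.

116 m

Phase 1 (decelerating): v₀ = 10.0 m/s, a = -1.4 m/s².
v = v₀ + at = 10.0 + (-1.4)(2) = 7.20 m/s
Δx = v₀t + ½at² = 10.0·2 + 0.5·-1.4·2² = 17.2 m

Phase 2 (constant speed): v₀ = 7.20 m/s, a = 0 m/s².
Constant speed: t = d/v = 85/7.20 = 11.8 s

Phase 3 (decelerating): v₀ = 7.20 m/s, a = -0.9 m/s².
v² = v₀² + 2aΔx = 7.20² + 2·-0.9·14 = 26.6 → v = 5.16 m/s
t = (v − v₀)/a = (5.16 − 7.20)/-0.9 = 2.27 s
Total distance = 17.2 + 85.0 + 14.0 = 116 m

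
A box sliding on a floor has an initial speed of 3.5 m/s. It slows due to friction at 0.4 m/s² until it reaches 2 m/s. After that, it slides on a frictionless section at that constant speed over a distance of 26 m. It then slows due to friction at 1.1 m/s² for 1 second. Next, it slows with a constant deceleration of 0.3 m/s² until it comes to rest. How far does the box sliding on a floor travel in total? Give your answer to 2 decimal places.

39.11 m

Phase 1 (decelerating): v₀ = 3.50 m/s, a = -0.4 m/s².
v = v₀ + at → t = (2 − 3.50) / -0.4 = 3.75 s
v² = v₀² + 2aΔx → Δx = (2² − 3.50²)/(2·-0.4) = 10.3 m

Phase 2 (constant speed): v₀ = 2.00 m/s, a = 0 m/s².
Constant speed: t = d/v = 26/2.00 = 13.0 s

Phase 3 (decelerating): v₀ = 2.00 m/s, a = -1.1 m/s².
v = v₀ + at = 2.00 + (-1.1)(1) = 0.900 m/s
Δx = v₀t + ½at² = 2.00·1 + 0.5·-1.1·1² = 1.45 m

Phase 4 (decelerating): v₀ = 0.900 m/s, a = -0.3 m/s².
v = v₀ + at → t = (0 − 0.900) / -0.3 = 3.00 s
v² = v₀² + 2aΔx → Δx = (0² − 0.900²)/(2·-0.3) = 1.35 m
Total distance = 10.3 + 26.0 + 1.45 + 1.35 = 39.1 m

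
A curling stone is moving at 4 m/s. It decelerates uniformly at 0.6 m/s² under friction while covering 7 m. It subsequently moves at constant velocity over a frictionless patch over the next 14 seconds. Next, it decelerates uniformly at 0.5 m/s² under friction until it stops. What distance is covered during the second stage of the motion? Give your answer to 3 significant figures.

Phase 1 (decelerating): v₀ = 4.00 m/s, a = -0.6 m/s².
v² = v₀² + 2aΔx = 4.00² + 2·-0.6·7 = 7.60 → v = 2.76 m/s
t = (v − v₀)/a = (2.76 − 4.00)/-0.6 = 2.07 s

Phase 2 (constant speed): v₀ = 2.76 m/s, a = 0 m/s².
v = v₀ + at = 2.76 + (0)(14) = 2.76 m/s
Δx = v₀t + ½at² = 2.76·14 + 0.5·0·14² = 38.6 m
Distance in phase 2 = 38.6 m

38.6 m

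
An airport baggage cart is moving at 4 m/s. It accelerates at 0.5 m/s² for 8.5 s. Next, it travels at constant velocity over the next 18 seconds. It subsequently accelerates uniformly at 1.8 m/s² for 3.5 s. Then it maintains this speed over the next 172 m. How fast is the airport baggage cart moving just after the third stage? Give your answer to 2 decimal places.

14.55 m/s

Phase 1 (accelerating): v₀ = 4.00 m/s, a = 0.5 m/s².
v = v₀ + at = 4.00 + (0.5)(8.5) = 8.25 m/s
Δx = v₀t + ½at² = 4.00·8.5 + 0.5·0.5·8.5² = 52.1 m

Phase 2 (constant speed): v₀ = 8.25 m/s, a = 0 m/s².
v = v₀ + at = 8.25 + (0)(18) = 8.25 m/s
Δx = v₀t + ½at² = 8.25·18 + 0.5·0·18² = 148 m

Phase 3 (accelerating): v₀ = 8.25 m/s, a = 1.8 m/s².
v = v₀ + at = 8.25 + (1.8)(3.5) = 14.6 m/s
Δx = v₀t + ½at² = 8.25·3.5 + 0.5·1.8·3.5² = 39.9 m
Speed at end of phase 3 = 14.6 m/s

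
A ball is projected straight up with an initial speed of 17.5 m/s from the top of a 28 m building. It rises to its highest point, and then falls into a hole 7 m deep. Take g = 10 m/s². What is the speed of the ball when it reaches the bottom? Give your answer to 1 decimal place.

Phase 1 (rising): v₀ = 17.5 m/s, a = -10 m/s².
v = v₀ + at → t = (0 − 17.5) / -10 = 1.75 s
v² = v₀² + 2aΔx → Δx = (0² − 17.5²)/(2·-10) = 15.3 m

Phase 2 (falling): v₀ = 0 m/s, a = -10 m/s².
Falls 50.3 m from rest: t = √(2·50.3/10) = 3.17 s; v = g·t = 31.7 m/s.
Final speed = 31.7 m/s

31.7 m/s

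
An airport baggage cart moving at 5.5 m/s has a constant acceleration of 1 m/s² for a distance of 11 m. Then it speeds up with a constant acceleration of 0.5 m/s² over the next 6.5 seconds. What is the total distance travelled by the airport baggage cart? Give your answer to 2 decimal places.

Phase 1 (accelerating): v₀ = 5.50 m/s, a = 1 m/s².
v² = v₀² + 2aΔx = 5.50² + 2·1·11 = 52.2 → v = 7.23 m/s
t = (v − v₀)/a = (7.23 − 5.50)/1 = 1.73 s

Phase 2 (accelerating): v₀ = 7.23 m/s, a = 0.5 m/s².
v = v₀ + at = 7.23 + (0.5)(6.5) = 10.5 m/s
Δx = v₀t + ½at² = 7.23·6.5 + 0.5·0.5·6.5² = 57.5 m
Total distance = 11.0 + 57.5 = 68.5 m

68.55 m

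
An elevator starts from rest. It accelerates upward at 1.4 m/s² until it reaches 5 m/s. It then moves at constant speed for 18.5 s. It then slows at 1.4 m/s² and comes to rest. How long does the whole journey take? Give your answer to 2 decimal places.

25.64 s

Phase 1 (accelerating): v₀ = 0 m/s, a = 1.4 m/s².
v = v₀ + at → t = (5 − 0) / 1.4 = 3.57 s
v² = v₀² + 2aΔx → Δx = (5² − 0²)/(2·1.4) = 8.93 m

Phase 2 (constant speed): v₀ = 5.00 m/s, a = 0 m/s².
v = v₀ + at = 5.00 + (0)(18.5) = 5.00 m/s
Δx = v₀t + ½at² = 5.00·18.5 + 0.5·0·18.5² = 92.5 m

Phase 3 (decelerating): v₀ = 5.00 m/s, a = -1.4 m/s².
v = v₀ + at → t = (0 − 5.00) / -1.4 = 3.57 s
v² = v₀² + 2aΔx → Δx = (0² − 5.00²)/(2·-1.4) = 8.93 m
Total time = 3.57 + 18.5 + 3.57 = 25.6 s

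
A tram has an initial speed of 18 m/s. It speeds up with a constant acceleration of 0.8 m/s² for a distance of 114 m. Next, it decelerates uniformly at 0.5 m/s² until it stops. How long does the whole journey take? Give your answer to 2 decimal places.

Phase 1 (accelerating): v₀ = 18.0 m/s, a = 0.8 m/s².
v² = v₀² + 2aΔx = 18.0² + 2·0.8·114 = 506 → v = 22.5 m/s
t = (v − v₀)/a = (22.5 − 18.0)/0.8 = 5.63 s

Phase 2 (decelerating): v₀ = 22.5 m/s, a = -0.5 m/s².
v = v₀ + at → t = (0 − 22.5) / -0.5 = 45.0 s
v² = v₀² + 2aΔx → Δx = (0² − 22.5²)/(2·-0.5) = 506 m
Total time = 5.63 + 45.0 = 50.6 s

50.64 s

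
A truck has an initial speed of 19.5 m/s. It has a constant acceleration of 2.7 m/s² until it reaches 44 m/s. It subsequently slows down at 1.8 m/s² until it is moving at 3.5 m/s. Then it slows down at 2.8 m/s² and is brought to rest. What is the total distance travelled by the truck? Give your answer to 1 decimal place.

Phase 1 (accelerating): v₀ = 19.5 m/s, a = 2.7 m/s².
v = v₀ + at → t = (44 − 19.5) / 2.7 = 9.07 s
v² = v₀² + 2aΔx → Δx = (44² − 19.5²)/(2·2.7) = 288 m

Phase 2 (decelerating): v₀ = 44.0 m/s, a = -1.8 m/s².
v = v₀ + at → t = (3.5 − 44.0) / -1.8 = 22.5 s
v² = v₀² + 2aΔx → Δx = (3.5² − 44.0²)/(2·-1.8) = 534 m

Phase 3 (decelerating): v₀ = 3.50 m/s, a = -2.8 m/s².
v = v₀ + at → t = (0 − 3.50) / -2.8 = 1.25 s
v² = v₀² + 2aΔx → Δx = (0² − 3.50²)/(2·-2.8) = 2.19 m
Total distance = 288 + 534 + 2.19 = 825 m

824.7 m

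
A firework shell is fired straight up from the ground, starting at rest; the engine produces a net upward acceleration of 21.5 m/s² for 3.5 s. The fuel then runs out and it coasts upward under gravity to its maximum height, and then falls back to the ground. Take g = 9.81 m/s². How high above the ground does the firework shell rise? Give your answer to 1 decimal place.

Phase 1 (powered ascent): v₀ = 0 m/s, a = 21.5 m/s².
v = v₀ + at = 0 + (21.5)(3.5) = 75.2 m/s
Δx = v₀t + ½at² = 0·3.5 + 0.5·21.5·3.5² = 132 m

Phase 2 (coasting upward): v₀ = 75.2 m/s, a = -9.81 m/s².
v = v₀ + at → t = (0 − 75.2) / -9.81 = 7.67 s
v² = v₀² + 2aΔx → Δx = (0² − 75.2²)/(2·-9.81) = 289 m
Maximum height = 132 + 289 = 420 m

420.3 m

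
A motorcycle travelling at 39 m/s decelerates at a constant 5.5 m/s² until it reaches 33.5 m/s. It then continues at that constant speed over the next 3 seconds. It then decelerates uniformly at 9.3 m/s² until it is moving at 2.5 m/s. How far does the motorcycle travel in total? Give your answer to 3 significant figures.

197 m

Phase 1 (decelerating): v₀ = 39.0 m/s, a = -5.5 m/s².
v = v₀ + at → t = (33.5 − 39.0) / -5.5 = 1.00 s
v² = v₀² + 2aΔx → Δx = (33.5² − 39.0²)/(2·-5.5) = 36.2 m

Phase 2 (constant speed): v₀ = 33.5 m/s, a = 0 m/s².
v = v₀ + at = 33.5 + (0)(3) = 33.5 m/s
Δx = v₀t + ½at² = 33.5·3 + 0.5·0·3² = 100 m

Phase 3 (decelerating): v₀ = 33.5 m/s, a = -9.3 m/s².
v = v₀ + at → t = (2.5 − 33.5) / -9.3 = 3.33 s
v² = v₀² + 2aΔx → Δx = (2.5² − 33.5²)/(2·-9.3) = 60.0 m
Total distance = 36.2 + 100 + 60.0 = 197 m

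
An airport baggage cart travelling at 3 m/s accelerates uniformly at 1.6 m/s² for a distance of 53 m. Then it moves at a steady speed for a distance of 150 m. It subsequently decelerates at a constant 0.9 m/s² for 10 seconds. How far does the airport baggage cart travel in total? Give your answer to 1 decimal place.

291.6 m

Phase 1 (accelerating): v₀ = 3.00 m/s, a = 1.6 m/s².
v² = v₀² + 2aΔx = 3.00² + 2·1.6·53 = 179 → v = 13.4 m/s
t = (v − v₀)/a = (13.4 − 3.00)/1.6 = 6.48 s

Phase 2 (constant speed): v₀ = 13.4 m/s, a = 0 m/s².
Constant speed: t = d/v = 150/13.4 = 11.2 s

Phase 3 (decelerating): v₀ = 13.4 m/s, a = -0.9 m/s².
v = v₀ + at = 13.4 + (-0.9)(10) = 4.36 m/s
Δx = v₀t + ½at² = 13.4·10 + 0.5·-0.9·10² = 88.6 m
Total distance = 53.0 + 150 + 88.6 = 292 m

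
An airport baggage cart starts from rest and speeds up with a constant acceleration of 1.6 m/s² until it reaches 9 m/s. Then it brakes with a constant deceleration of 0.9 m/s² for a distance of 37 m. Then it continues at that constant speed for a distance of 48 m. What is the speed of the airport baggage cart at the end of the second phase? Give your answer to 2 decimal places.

Phase 1 (accelerating): v₀ = 0 m/s, a = 1.6 m/s².
v = v₀ + at → t = (9 − 0) / 1.6 = 5.62 s
v² = v₀² + 2aΔx → Δx = (9² − 0²)/(2·1.6) = 25.3 m

Phase 2 (decelerating): v₀ = 9.00 m/s, a = -0.9 m/s².
v² = v₀² + 2aΔx = 9.00² + 2·-0.9·37 = 14.4 → v = 3.79 m/s
t = (v − v₀)/a = (3.79 − 9.00)/-0.9 = 5.78 s
Speed at end of phase 2 = 3.79 m/s

3.79 m/s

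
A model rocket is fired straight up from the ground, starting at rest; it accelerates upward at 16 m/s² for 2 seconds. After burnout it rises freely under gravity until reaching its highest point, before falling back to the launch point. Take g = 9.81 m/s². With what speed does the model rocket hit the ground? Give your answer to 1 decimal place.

Phase 1 (powered ascent): v₀ = 0 m/s, a = 16 m/s².
v = v₀ + at = 0 + (16)(2) = 32.0 m/s
Δx = v₀t + ½at² = 0·2 + 0.5·16·2² = 32.0 m

Phase 2 (coasting upward): v₀ = 32.0 m/s, a = -9.81 m/s².
v = v₀ + at → t = (0 − 32.0) / -9.81 = 3.26 s
v² = v₀² + 2aΔx → Δx = (0² − 32.0²)/(2·-9.81) = 52.2 m

Phase 3 (free fall): v₀ = 0 m/s, a = -9.81 m/s².
Falls 84.2 m from rest: t = √(2·84.2/9.81) = 4.14 s; v = g·t = 40.6 m/s.
Impact speed = 40.6 m/s

40.6 m/s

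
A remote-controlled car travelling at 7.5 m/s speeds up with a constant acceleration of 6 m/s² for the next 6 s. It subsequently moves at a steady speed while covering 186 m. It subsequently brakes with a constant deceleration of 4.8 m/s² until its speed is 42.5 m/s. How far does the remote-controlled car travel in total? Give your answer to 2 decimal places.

Phase 1 (accelerating): v₀ = 7.50 m/s, a = 6 m/s².
v = v₀ + at = 7.50 + (6)(6) = 43.5 m/s
Δx = v₀t + ½at² = 7.50·6 + 0.5·6·6² = 153 m

Phase 2 (constant speed): v₀ = 43.5 m/s, a = 0 m/s².
Constant speed: t = d/v = 186/43.5 = 4.28 s

Phase 3 (decelerating): v₀ = 43.5 m/s, a = -4.8 m/s².
v = v₀ + at → t = (42.5 − 43.5) / -4.8 = 0.208 s
v² = v₀² + 2aΔx → Δx = (42.5² − 43.5²)/(2·-4.8) = 8.96 m
Total distance = 153 + 186 + 8.96 = 348 m

347.96 m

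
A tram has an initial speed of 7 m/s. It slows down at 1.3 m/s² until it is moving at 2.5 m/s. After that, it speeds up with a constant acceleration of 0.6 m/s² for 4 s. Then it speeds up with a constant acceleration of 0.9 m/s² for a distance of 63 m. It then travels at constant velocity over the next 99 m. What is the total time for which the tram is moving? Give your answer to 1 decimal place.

Phase 1 (decelerating): v₀ = 7.00 m/s, a = -1.3 m/s².
v = v₀ + at → t = (2.5 − 7.00) / -1.3 = 3.46 s
v² = v₀² + 2aΔx → Δx = (2.5² − 7.00²)/(2·-1.3) = 16.4 m

Phase 2 (accelerating): v₀ = 2.50 m/s, a = 0.6 m/s².
v = v₀ + at = 2.50 + (0.6)(4) = 4.90 m/s
Δx = v₀t + ½at² = 2.50·4 + 0.5·0.6·4² = 14.8 m

Phase 3 (accelerating): v₀ = 4.90 m/s, a = 0.9 m/s².
v² = v₀² + 2aΔx = 4.90² + 2·0.9·63 = 137 → v = 11.7 m/s
t = (v − v₀)/a = (11.7 − 4.90)/0.9 = 7.58 s

Phase 4 (constant speed): v₀ = 11.7 m/s, a = 0 m/s².
Constant speed: t = d/v = 99/11.7 = 8.45 s
Total time = 3.46 + 4.00 + 7.58 + 8.45 = 23.5 s

23.5 s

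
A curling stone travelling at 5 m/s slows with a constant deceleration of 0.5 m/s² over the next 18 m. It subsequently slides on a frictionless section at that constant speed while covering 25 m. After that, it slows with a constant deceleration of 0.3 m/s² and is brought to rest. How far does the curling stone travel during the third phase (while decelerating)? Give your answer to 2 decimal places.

11.67 m

Phase 1 (decelerating): v₀ = 5.00 m/s, a = -0.5 m/s².
v² = v₀² + 2aΔx = 5.00² + 2·-0.5·18 = 7.00 → v = 2.65 m/s
t = (v − v₀)/a = (2.65 − 5.00)/-0.5 = 4.71 s

Phase 2 (constant speed): v₀ = 2.65 m/s, a = 0 m/s².
Constant speed: t = d/v = 25/2.65 = 9.45 s

Phase 3 (decelerating): v₀ = 2.65 m/s, a = -0.3 m/s².
v = v₀ + at → t = (0 − 2.65) / -0.3 = 8.82 s
v² = v₀² + 2aΔx → Δx = (0² − 2.65²)/(2·-0.3) = 11.7 m
Distance in phase 3 = 11.7 m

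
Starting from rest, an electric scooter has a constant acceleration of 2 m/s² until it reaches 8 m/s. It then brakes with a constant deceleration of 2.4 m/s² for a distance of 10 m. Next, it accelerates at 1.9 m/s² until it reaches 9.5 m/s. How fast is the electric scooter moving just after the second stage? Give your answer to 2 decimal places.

4.00 m/s

Phase 1 (accelerating): v₀ = 0 m/s, a = 2 m/s².
v = v₀ + at → t = (8 − 0) / 2 = 4.00 s
v² = v₀² + 2aΔx → Δx = (8² − 0²)/(2·2) = 16.0 m

Phase 2 (decelerating): v₀ = 8.00 m/s, a = -2.4 m/s².
v² = v₀² + 2aΔx = 8.00² + 2·-2.4·10 = 16.0 → v = 4.00 m/s
t = (v − v₀)/a = (4.00 − 8.00)/-2.4 = 1.67 s
Speed at end of phase 2 = 4.00 m/s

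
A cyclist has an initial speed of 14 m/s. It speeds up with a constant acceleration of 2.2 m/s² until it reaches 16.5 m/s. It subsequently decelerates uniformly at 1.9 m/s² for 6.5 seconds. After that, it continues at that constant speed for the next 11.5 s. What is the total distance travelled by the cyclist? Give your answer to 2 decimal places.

Phase 1 (accelerating): v₀ = 14.0 m/s, a = 2.2 m/s².
v = v₀ + at → t = (16.5 − 14.0) / 2.2 = 1.14 s
v² = v₀² + 2aΔx → Δx = (16.5² − 14.0²)/(2·2.2) = 17.3 m

Phase 2 (decelerating): v₀ = 16.5 m/s, a = -1.9 m/s².
v = v₀ + at = 16.5 + (-1.9)(6.5) = 4.15 m/s
Δx = v₀t + ½at² = 16.5·6.5 + 0.5·-1.9·6.5² = 67.1 m

Phase 3 (constant speed): v₀ = 4.15 m/s, a = 0 m/s².
v = v₀ + at = 4.15 + (0)(11.5) = 4.15 m/s
Δx = v₀t + ½at² = 4.15·11.5 + 0.5·0·11.5² = 47.7 m
Total distance = 17.3 + 67.1 + 47.7 = 132 m

132.17 m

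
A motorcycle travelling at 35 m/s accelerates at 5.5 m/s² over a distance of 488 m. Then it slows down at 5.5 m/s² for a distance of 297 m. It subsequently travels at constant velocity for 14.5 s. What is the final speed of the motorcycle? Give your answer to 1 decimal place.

Phase 1 (accelerating): v₀ = 35.0 m/s, a = 5.5 m/s².
v² = v₀² + 2aΔx = 35.0² + 2·5.5·488 = 6590 → v = 81.2 m/s
t = (v − v₀)/a = (81.2 − 35.0)/5.5 = 8.40 s

Phase 2 (decelerating): v₀ = 81.2 m/s, a = -5.5 m/s².
v² = v₀² + 2aΔx = 81.2² + 2·-5.5·297 = 3330 → v = 57.7 m/s
t = (v − v₀)/a = (57.7 − 81.2)/-5.5 = 4.28 s

Phase 3 (constant speed): v₀ = 57.7 m/s, a = 0 m/s².
v = v₀ + at = 57.7 + (0)(14.5) = 57.7 m/s
Δx = v₀t + ½at² = 57.7·14.5 + 0.5·0·14.5² = 836 m
Final speed = 57.7 m/s

57.7 m/s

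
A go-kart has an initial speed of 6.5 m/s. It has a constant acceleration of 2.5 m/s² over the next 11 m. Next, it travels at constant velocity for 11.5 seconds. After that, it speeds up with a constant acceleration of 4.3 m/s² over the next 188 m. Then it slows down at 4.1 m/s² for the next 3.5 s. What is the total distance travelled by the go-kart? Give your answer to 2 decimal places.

432.20 m

Phase 1 (accelerating): v₀ = 6.50 m/s, a = 2.5 m/s².
v² = v₀² + 2aΔx = 6.50² + 2·2.5·11 = 97.2 → v = 9.86 m/s
t = (v − v₀)/a = (9.86 − 6.50)/2.5 = 1.34 s

Phase 2 (constant speed): v₀ = 9.86 m/s, a = 0 m/s².
v = v₀ + at = 9.86 + (0)(11.5) = 9.86 m/s
Δx = v₀t + ½at² = 9.86·11.5 + 0.5·0·11.5² = 113 m

Phase 3 (accelerating): v₀ = 9.86 m/s, a = 4.3 m/s².
v² = v₀² + 2aΔx = 9.86² + 2·4.3·188 = 1710 → v = 41.4 m/s
t = (v − v₀)/a = (41.4 − 9.86)/4.3 = 7.33 s

Phase 4 (decelerating): v₀ = 41.4 m/s, a = -4.1 m/s².
v = v₀ + at = 41.4 + (-4.1)(3.5) = 27.1 m/s
Δx = v₀t + ½at² = 41.4·3.5 + 0.5·-4.1·3.5² = 120 m
Total distance = 11.0 + 113 + 188 + 120 = 432 m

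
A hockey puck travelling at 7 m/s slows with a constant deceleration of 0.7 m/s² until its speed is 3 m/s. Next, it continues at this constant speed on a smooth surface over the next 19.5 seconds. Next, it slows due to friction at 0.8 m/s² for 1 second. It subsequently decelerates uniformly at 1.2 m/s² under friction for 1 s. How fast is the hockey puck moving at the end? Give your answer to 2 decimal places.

1.00 m/s

Phase 1 (decelerating): v₀ = 7.00 m/s, a = -0.7 m/s².
v = v₀ + at → t = (3 − 7.00) / -0.7 = 5.71 s
v² = v₀² + 2aΔx → Δx = (3² − 7.00²)/(2·-0.7) = 28.6 m

Phase 2 (constant speed): v₀ = 3.00 m/s, a = 0 m/s².
v = v₀ + at = 3.00 + (0)(19.5) = 3.00 m/s
Δx = v₀t + ½at² = 3.00·19.5 + 0.5·0·19.5² = 58.5 m

Phase 3 (decelerating): v₀ = 3.00 m/s, a = -0.8 m/s².
v = v₀ + at = 3.00 + (-0.8)(1) = 2.20 m/s
Δx = v₀t + ½at² = 3.00·1 + 0.5·-0.8·1² = 2.60 m

Phase 4 (decelerating): v₀ = 2.20 m/s, a = -1.2 m/s².
v = v₀ + at = 2.20 + (-1.2)(1) = 1.00 m/s
Δx = v₀t + ½at² = 2.20·1 + 0.5·-1.2·1² = 1.60 m
Final speed = 1.00 m/s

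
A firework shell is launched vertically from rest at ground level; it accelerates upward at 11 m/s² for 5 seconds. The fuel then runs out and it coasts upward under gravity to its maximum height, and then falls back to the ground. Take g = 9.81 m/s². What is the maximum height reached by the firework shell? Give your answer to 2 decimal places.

291.68 m

Phase 1 (powered ascent): v₀ = 0 m/s, a = 11 m/s².
v = v₀ + at = 0 + (11)(5) = 55.0 m/s
Δx = v₀t + ½at² = 0·5 + 0.5·11·5² = 138 m

Phase 2 (coasting upward): v₀ = 55.0 m/s, a = -9.81 m/s².
v = v₀ + at → t = (0 − 55.0) / -9.81 = 5.61 s
v² = v₀² + 2aΔx → Δx = (0² − 55.0²)/(2·-9.81) = 154 m
Maximum height = 138 + 154 = 292 m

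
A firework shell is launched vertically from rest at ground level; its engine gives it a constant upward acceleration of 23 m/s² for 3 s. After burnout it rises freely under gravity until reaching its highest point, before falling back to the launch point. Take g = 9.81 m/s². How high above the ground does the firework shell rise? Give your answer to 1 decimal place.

Phase 1 (powered ascent): v₀ = 0 m/s, a = 23 m/s².
v = v₀ + at = 0 + (23)(3) = 69.0 m/s
Δx = v₀t + ½at² = 0·3 + 0.5·23·3² = 104 m

Phase 2 (coasting upward): v₀ = 69.0 m/s, a = -9.81 m/s².
v = v₀ + at → t = (0 − 69.0) / -9.81 = 7.03 s
v² = v₀² + 2aΔx → Δx = (0² − 69.0²)/(2·-9.81) = 243 m
Maximum height = 104 + 243 = 346 m

346.2 m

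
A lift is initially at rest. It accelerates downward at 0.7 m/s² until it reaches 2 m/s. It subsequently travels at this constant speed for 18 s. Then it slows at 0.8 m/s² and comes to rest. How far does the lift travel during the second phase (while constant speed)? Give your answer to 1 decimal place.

Phase 1 (accelerating): v₀ = 0 m/s, a = 0.7 m/s².
v = v₀ + at → t = (2 − 0) / 0.7 = 2.86 s
v² = v₀² + 2aΔx → Δx = (2² − 0²)/(2·0.7) = 2.86 m

Phase 2 (constant speed): v₀ = 2.00 m/s, a = 0 m/s².
v = v₀ + at = 2.00 + (0)(18) = 2.00 m/s
Δx = v₀t + ½at² = 2.00·18 + 0.5·0·18² = 36.0 m
Distance in phase 2 = 36.0 m

36.0 m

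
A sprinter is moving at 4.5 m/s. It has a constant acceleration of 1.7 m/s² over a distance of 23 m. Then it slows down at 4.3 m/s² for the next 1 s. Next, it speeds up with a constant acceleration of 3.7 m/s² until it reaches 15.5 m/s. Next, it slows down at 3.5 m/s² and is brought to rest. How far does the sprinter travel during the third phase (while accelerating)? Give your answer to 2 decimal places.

Phase 1 (accelerating): v₀ = 4.50 m/s, a = 1.7 m/s².
v² = v₀² + 2aΔx = 4.50² + 2·1.7·23 = 98.5 → v = 9.92 m/s
t = (v − v₀)/a = (9.92 − 4.50)/1.7 = 3.19 s

Phase 2 (decelerating): v₀ = 9.92 m/s, a = -4.3 m/s².
v = v₀ + at = 9.92 + (-4.3)(1) = 5.62 m/s
Δx = v₀t + ½at² = 9.92·1 + 0.5·-4.3·1² = 7.77 m

Phase 3 (accelerating): v₀ = 5.62 m/s, a = 3.7 m/s².
v = v₀ + at → t = (15.5 − 5.62) / 3.7 = 2.67 s
v² = v₀² + 2aΔx → Δx = (15.5² − 5.62²)/(2·3.7) = 28.2 m
Distance in phase 3 = 28.2 m

28.19 m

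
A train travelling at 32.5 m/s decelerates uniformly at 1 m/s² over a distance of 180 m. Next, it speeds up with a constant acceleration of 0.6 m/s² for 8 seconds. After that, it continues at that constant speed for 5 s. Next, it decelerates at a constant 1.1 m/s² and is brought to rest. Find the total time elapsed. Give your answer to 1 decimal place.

47.5 s

Phase 1 (decelerating): v₀ = 32.5 m/s, a = -1 m/s².
v² = v₀² + 2aΔx = 32.5² + 2·-1·180 = 696 → v = 26.4 m/s
t = (v − v₀)/a = (26.4 − 32.5)/-1 = 6.11 s

Phase 2 (accelerating): v₀ = 26.4 m/s, a = 0.6 m/s².
v = v₀ + at = 26.4 + (0.6)(8) = 31.2 m/s
Δx = v₀t + ½at² = 26.4·8 + 0.5·0.6·8² = 230 m

Phase 3 (constant speed): v₀ = 31.2 m/s, a = 0 m/s².
v = v₀ + at = 31.2 + (0)(5) = 31.2 m/s
Δx = v₀t + ½at² = 31.2·5 + 0.5·0·5² = 156 m

Phase 4 (decelerating): v₀ = 31.2 m/s, a = -1.1 m/s².
v = v₀ + at → t = (0 − 31.2) / -1.1 = 28.4 s
v² = v₀² + 2aΔx → Δx = (0² − 31.2²)/(2·-1.1) = 442 m
Total time = 6.11 + 8.00 + 5.00 + 28.4 = 47.5 s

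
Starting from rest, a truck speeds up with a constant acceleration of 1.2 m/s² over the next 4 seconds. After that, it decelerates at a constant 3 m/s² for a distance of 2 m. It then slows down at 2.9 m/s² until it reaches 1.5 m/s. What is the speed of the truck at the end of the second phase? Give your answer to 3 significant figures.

3.32 m/s

Phase 1 (accelerating): v₀ = 0 m/s, a = 1.2 m/s².
v = v₀ + at = 0 + (1.2)(4) = 4.80 m/s
Δx = v₀t + ½at² = 0·4 + 0.5·1.2·4² = 9.60 m

Phase 2 (decelerating): v₀ = 4.80 m/s, a = -3 m/s².
v² = v₀² + 2aΔx = 4.80² + 2·-3·2 = 11.0 → v = 3.32 m/s
t = (v − v₀)/a = (3.32 − 4.80)/-3 = 0.492 s
Speed at end of phase 2 = 3.32 m/s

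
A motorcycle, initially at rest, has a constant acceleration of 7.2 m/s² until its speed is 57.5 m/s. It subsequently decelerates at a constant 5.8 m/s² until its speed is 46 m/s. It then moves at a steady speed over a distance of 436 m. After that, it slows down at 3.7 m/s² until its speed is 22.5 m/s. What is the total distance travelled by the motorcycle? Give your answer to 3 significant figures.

986 m

Phase 1 (accelerating): v₀ = 0 m/s, a = 7.2 m/s².
v = v₀ + at → t = (57.5 − 0) / 7.2 = 7.99 s
v² = v₀² + 2aΔx → Δx = (57.5² − 0²)/(2·7.2) = 230 m

Phase 2 (decelerating): v₀ = 57.5 m/s, a = -5.8 m/s².
v = v₀ + at → t = (46 − 57.5) / -5.8 = 1.98 s
v² = v₀² + 2aΔx → Δx = (46² − 57.5²)/(2·-5.8) = 103 m

Phase 3 (constant speed): v₀ = 46.0 m/s, a = 0 m/s².
Constant speed: t = d/v = 436/46.0 = 9.48 s

Phase 4 (decelerating): v₀ = 46.0 m/s, a = -3.7 m/s².
v = v₀ + at → t = (22.5 − 46.0) / -3.7 = 6.35 s
v² = v₀² + 2aΔx → Δx = (22.5² − 46.0²)/(2·-3.7) = 218 m
Total distance = 230 + 103 + 436 + 218 = 986 m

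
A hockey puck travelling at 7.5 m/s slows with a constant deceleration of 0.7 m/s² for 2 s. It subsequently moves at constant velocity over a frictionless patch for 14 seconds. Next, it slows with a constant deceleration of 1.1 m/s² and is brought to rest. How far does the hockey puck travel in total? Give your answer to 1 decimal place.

115.9 m

Phase 1 (decelerating): v₀ = 7.50 m/s, a = -0.7 m/s².
v = v₀ + at = 7.50 + (-0.7)(2) = 6.10 m/s
Δx = v₀t + ½at² = 7.50·2 + 0.5·-0.7·2² = 13.6 m

Phase 2 (constant speed): v₀ = 6.10 m/s, a = 0 m/s².
v = v₀ + at = 6.10 + (0)(14) = 6.10 m/s
Δx = v₀t + ½at² = 6.10·14 + 0.5·0·14² = 85.4 m

Phase 3 (decelerating): v₀ = 6.10 m/s, a = -1.1 m/s².
v = v₀ + at → t = (0 − 6.10) / -1.1 = 5.55 s
v² = v₀² + 2aΔx → Δx = (0² − 6.10²)/(2·-1.1) = 16.9 m
Total distance = 13.6 + 85.4 + 16.9 = 116 m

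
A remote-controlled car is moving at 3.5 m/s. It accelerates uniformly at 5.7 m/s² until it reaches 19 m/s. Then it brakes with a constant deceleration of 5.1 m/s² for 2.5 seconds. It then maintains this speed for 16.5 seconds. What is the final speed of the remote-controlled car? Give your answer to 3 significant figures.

Phase 1 (accelerating): v₀ = 3.50 m/s, a = 5.7 m/s².
v = v₀ + at → t = (19 − 3.50) / 5.7 = 2.72 s
v² = v₀² + 2aΔx → Δx = (19² − 3.50²)/(2·5.7) = 30.6 m

Phase 2 (decelerating): v₀ = 19.0 m/s, a = -5.1 m/s².
v = v₀ + at = 19.0 + (-5.1)(2.5) = 6.25 m/s
Δx = v₀t + ½at² = 19.0·2.5 + 0.5·-5.1·2.5² = 31.6 m

Phase 3 (constant speed): v₀ = 6.25 m/s, a = 0 m/s².
v = v₀ + at = 6.25 + (0)(16.5) = 6.25 m/s
Δx = v₀t + ½at² = 6.25·16.5 + 0.5·0·16.5² = 103 m
Final speed = 6.25 m/s

6.25 m/s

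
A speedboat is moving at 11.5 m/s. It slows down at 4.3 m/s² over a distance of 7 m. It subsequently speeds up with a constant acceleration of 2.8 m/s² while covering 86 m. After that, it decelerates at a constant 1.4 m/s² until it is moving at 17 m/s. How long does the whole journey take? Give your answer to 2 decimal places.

10.74 s

Phase 1 (decelerating): v₀ = 11.5 m/s, a = -4.3 m/s².
v² = v₀² + 2aΔx = 11.5² + 2·-4.3·7 = 72.1 → v = 8.49 m/s
t = (v − v₀)/a = (8.49 − 11.5)/-4.3 = 0.700 s

Phase 2 (accelerating): v₀ = 8.49 m/s, a = 2.8 m/s².
v² = v₀² + 2aΔx = 8.49² + 2·2.8·86 = 554 → v = 23.5 m/s
t = (v − v₀)/a = (23.5 − 8.49)/2.8 = 5.37 s

Phase 3 (decelerating): v₀ = 23.5 m/s, a = -1.4 m/s².
v = v₀ + at → t = (17 − 23.5) / -1.4 = 4.66 s
v² = v₀² + 2aΔx → Δx = (17² − 23.5²)/(2·-1.4) = 94.5 m
Total time = 0.700 + 5.37 + 4.66 = 10.7 s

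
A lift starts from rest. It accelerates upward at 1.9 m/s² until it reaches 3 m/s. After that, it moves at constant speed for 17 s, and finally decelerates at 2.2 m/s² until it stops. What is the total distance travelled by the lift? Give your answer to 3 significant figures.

Phase 1 (accelerating): v₀ = 0 m/s, a = 1.9 m/s².
v = v₀ + at → t = (3 − 0) / 1.9 = 1.58 s
v² = v₀² + 2aΔx → Δx = (3² − 0²)/(2·1.9) = 2.37 m

Phase 2 (constant speed): v₀ = 3.00 m/s, a = 0 m/s².
v = v₀ + at = 3.00 + (0)(17) = 3.00 m/s
Δx = v₀t + ½at² = 3.00·17 + 0.5·0·17² = 51.0 m

Phase 3 (decelerating): v₀ = 3.00 m/s, a = -2.2 m/s².
v = v₀ + at → t = (0 − 3.00) / -2.2 = 1.36 s
v² = v₀² + 2aΔx → Δx = (0² − 3.00²)/(2·-2.2) = 2.05 m
Total distance = 2.37 + 51.0 + 2.05 = 55.4 m

55.4 m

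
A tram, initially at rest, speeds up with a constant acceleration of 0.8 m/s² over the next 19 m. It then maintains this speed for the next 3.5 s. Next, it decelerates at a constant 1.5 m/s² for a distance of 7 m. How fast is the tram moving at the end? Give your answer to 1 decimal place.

Phase 1 (accelerating): v₀ = 0 m/s, a = 0.8 m/s².
v² = v₀² + 2aΔx = 0² + 2·0.8·19 = 30.4 → v = 5.51 m/s
t = (v − v₀)/a = (5.51 − 0)/0.8 = 6.89 s

Phase 2 (constant speed): v₀ = 5.51 m/s, a = 0 m/s².
v = v₀ + at = 5.51 + (0)(3.5) = 5.51 m/s
Δx = v₀t + ½at² = 5.51·3.5 + 0.5·0·3.5² = 19.3 m

Phase 3 (decelerating): v₀ = 5.51 m/s, a = -1.5 m/s².
v² = v₀² + 2aΔx = 5.51² + 2·-1.5·7 = 9.40 → v = 3.07 m/s
t = (v − v₀)/a = (3.07 − 5.51)/-1.5 = 1.63 s
Final speed = 3.07 m/s

3.1 m/s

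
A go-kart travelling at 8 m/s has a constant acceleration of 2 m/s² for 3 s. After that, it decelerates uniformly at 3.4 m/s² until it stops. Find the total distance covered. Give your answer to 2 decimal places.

61.82 m

Phase 1 (accelerating): v₀ = 8.00 m/s, a = 2 m/s².
v = v₀ + at = 8.00 + (2)(3) = 14.0 m/s
Δx = v₀t + ½at² = 8.00·3 + 0.5·2·3² = 33.0 m

Phase 2 (decelerating): v₀ = 14.0 m/s, a = -3.4 m/s².
v = v₀ + at → t = (0 − 14.0) / -3.4 = 4.12 s
v² = v₀² + 2aΔx → Δx = (0² − 14.0²)/(2·-3.4) = 28.8 m
Total distance = 33.0 + 28.8 = 61.8 m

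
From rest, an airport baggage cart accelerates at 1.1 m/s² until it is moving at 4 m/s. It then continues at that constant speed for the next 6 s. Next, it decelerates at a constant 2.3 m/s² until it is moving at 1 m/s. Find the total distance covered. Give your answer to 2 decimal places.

Phase 1 (accelerating): v₀ = 0 m/s, a = 1.1 m/s².
v = v₀ + at → t = (4 − 0) / 1.1 = 3.64 s
v² = v₀² + 2aΔx → Δx = (4² − 0²)/(2·1.1) = 7.27 m

Phase 2 (constant speed): v₀ = 4.00 m/s, a = 0 m/s².
v = v₀ + at = 4.00 + (0)(6) = 4.00 m/s
Δx = v₀t + ½at² = 4.00·6 + 0.5·0·6² = 24.0 m

Phase 3 (decelerating): v₀ = 4.00 m/s, a = -2.3 m/s².
v = v₀ + at → t = (1 − 4.00) / -2.3 = 1.30 s
v² = v₀² + 2aΔx → Δx = (1² − 4.00²)/(2·-2.3) = 3.26 m
Total distance = 7.27 + 24.0 + 3.26 = 34.5 m

34.53 m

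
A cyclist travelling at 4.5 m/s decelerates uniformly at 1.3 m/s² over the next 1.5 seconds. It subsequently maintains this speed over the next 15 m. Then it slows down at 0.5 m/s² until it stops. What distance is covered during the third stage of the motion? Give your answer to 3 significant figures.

6.50 m

Phase 1 (decelerating): v₀ = 4.50 m/s, a = -1.3 m/s².
v = v₀ + at = 4.50 + (-1.3)(1.5) = 2.55 m/s
Δx = v₀t + ½at² = 4.50·1.5 + 0.5·-1.3·1.5² = 5.29 m

Phase 2 (constant speed): v₀ = 2.55 m/s, a = 0 m/s².
Constant speed: t = d/v = 15/2.55 = 5.88 s

Phase 3 (decelerating): v₀ = 2.55 m/s, a = -0.5 m/s².
v = v₀ + at → t = (0 − 2.55) / -0.5 = 5.10 s
v² = v₀² + 2aΔx → Δx = (0² − 2.55²)/(2·-0.5) = 6.50 m
Distance in phase 3 = 6.50 m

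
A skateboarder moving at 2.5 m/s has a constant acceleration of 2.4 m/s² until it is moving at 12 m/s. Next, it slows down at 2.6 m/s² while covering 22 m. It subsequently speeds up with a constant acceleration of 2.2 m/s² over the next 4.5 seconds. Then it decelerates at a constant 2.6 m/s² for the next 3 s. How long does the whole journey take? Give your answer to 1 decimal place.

Phase 1 (accelerating): v₀ = 2.50 m/s, a = 2.4 m/s².
v = v₀ + at → t = (12 − 2.50) / 2.4 = 3.96 s
v² = v₀² + 2aΔx → Δx = (12² − 2.50²)/(2·2.4) = 28.7 m

Phase 2 (decelerating): v₀ = 12.0 m/s, a = -2.6 m/s².
v² = v₀² + 2aΔx = 12.0² + 2·-2.6·22 = 29.6 → v = 5.44 m/s
t = (v − v₀)/a = (5.44 − 12.0)/-2.6 = 2.52 s

Phase 3 (accelerating): v₀ = 5.44 m/s, a = 2.2 m/s².
v = v₀ + at = 5.44 + (2.2)(4.5) = 15.3 m/s
Δx = v₀t + ½at² = 5.44·4.5 + 0.5·2.2·4.5² = 46.8 m

Phase 4 (decelerating): v₀ = 15.3 m/s, a = -2.6 m/s².
v = v₀ + at = 15.3 + (-2.6)(3) = 7.54 m/s
Δx = v₀t + ½at² = 15.3·3 + 0.5·-2.6·3² = 34.3 m
Total time = 3.96 + 2.52 + 4.50 + 3.00 = 14.0 s

14.0 s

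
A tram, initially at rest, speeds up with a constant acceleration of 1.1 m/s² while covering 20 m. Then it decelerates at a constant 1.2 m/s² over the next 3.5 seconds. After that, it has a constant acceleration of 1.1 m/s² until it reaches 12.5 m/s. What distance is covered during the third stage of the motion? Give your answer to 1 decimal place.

68.3 m

Phase 1 (accelerating): v₀ = 0 m/s, a = 1.1 m/s².
v² = v₀² + 2aΔx = 0² + 2·1.1·20 = 44.0 → v = 6.63 m/s
t = (v − v₀)/a = (6.63 − 0)/1.1 = 6.03 s

Phase 2 (decelerating): v₀ = 6.63 m/s, a = -1.2 m/s².
v = v₀ + at = 6.63 + (-1.2)(3.5) = 2.43 m/s
Δx = v₀t + ½at² = 6.63·3.5 + 0.5·-1.2·3.5² = 15.9 m

Phase 3 (accelerating): v₀ = 2.43 m/s, a = 1.1 m/s².
v = v₀ + at → t = (12.5 − 2.43) / 1.1 = 9.15 s
v² = v₀² + 2aΔx → Δx = (12.5² − 2.43²)/(2·1.1) = 68.3 m
Distance in phase 3 = 68.3 m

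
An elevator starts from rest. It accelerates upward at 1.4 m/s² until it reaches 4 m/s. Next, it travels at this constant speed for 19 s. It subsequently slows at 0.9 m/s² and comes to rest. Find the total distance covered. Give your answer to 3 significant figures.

90.6 m

Phase 1 (accelerating): v₀ = 0 m/s, a = 1.4 m/s².
v = v₀ + at → t = (4 − 0) / 1.4 = 2.86 s
v² = v₀² + 2aΔx → Δx = (4² − 0²)/(2·1.4) = 5.71 m

Phase 2 (constant speed): v₀ = 4.00 m/s, a = 0 m/s².
v = v₀ + at = 4.00 + (0)(19) = 4.00 m/s
Δx = v₀t + ½at² = 4.00·19 + 0.5·0·19² = 76.0 m

Phase 3 (decelerating): v₀ = 4.00 m/s, a = -0.9 m/s².
v = v₀ + at → t = (0 − 4.00) / -0.9 = 4.44 s
v² = v₀² + 2aΔx → Δx = (0² − 4.00²)/(2·-0.9) = 8.89 m
Total distance = 5.71 + 76.0 + 8.89 = 90.6 m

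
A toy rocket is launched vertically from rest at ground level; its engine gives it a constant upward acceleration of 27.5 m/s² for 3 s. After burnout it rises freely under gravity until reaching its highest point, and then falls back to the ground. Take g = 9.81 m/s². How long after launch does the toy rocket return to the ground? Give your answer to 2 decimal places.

Phase 1 (powered ascent): v₀ = 0 m/s, a = 27.5 m/s².
v = v₀ + at = 0 + (27.5)(3) = 82.5 m/s
Δx = v₀t + ½at² = 0·3 + 0.5·27.5·3² = 124 m

Phase 2 (coasting upward): v₀ = 82.5 m/s, a = -9.81 m/s².
v = v₀ + at → t = (0 − 82.5) / -9.81 = 8.41 s
v² = v₀² + 2aΔx → Δx = (0² − 82.5²)/(2·-9.81) = 347 m

Phase 3 (free fall): v₀ = 0 m/s, a = -9.81 m/s².
Falls 471 m from rest: t = √(2·471/9.81) = 9.80 s; v = g·t = 96.1 m/s.
Total time = 3.00 + 8.41 + 9.80 = 21.2 s

21.21 s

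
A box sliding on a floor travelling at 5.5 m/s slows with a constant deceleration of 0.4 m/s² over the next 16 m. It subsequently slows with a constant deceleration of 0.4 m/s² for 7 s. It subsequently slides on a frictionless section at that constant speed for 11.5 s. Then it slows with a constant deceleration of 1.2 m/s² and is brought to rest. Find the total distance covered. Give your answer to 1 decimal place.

52.1 m

Phase 1 (decelerating): v₀ = 5.50 m/s, a = -0.4 m/s².
v² = v₀² + 2aΔx = 5.50² + 2·-0.4·16 = 17.4 → v = 4.18 m/s
t = (v − v₀)/a = (4.18 − 5.50)/-0.4 = 3.31 s

Phase 2 (decelerating): v₀ = 4.18 m/s, a = -0.4 m/s².
v = v₀ + at = 4.18 + (-0.4)(7) = 1.38 m/s
Δx = v₀t + ½at² = 4.18·7 + 0.5·-0.4·7² = 19.4 m

Phase 3 (constant speed): v₀ = 1.38 m/s, a = 0 m/s².
v = v₀ + at = 1.38 + (0)(11.5) = 1.38 m/s
Δx = v₀t + ½at² = 1.38·11.5 + 0.5·0·11.5² = 15.8 m

Phase 4 (decelerating): v₀ = 1.38 m/s, a = -1.2 m/s².
v = v₀ + at → t = (0 − 1.38) / -1.2 = 1.15 s
v² = v₀² + 2aΔx → Δx = (0² − 1.38²)/(2·-1.2) = 0.790 m
Total distance = 16.0 + 19.4 + 15.8 + 0.790 = 52.1 m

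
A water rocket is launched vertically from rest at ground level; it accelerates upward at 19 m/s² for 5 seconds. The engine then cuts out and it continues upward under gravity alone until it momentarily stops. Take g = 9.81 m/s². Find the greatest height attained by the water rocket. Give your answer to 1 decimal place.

Phase 1 (powered ascent): v₀ = 0 m/s, a = 19 m/s².
v = v₀ + at = 0 + (19)(5) = 95.0 m/s
Δx = v₀t + ½at² = 0·5 + 0.5·19·5² = 238 m

Phase 2 (coasting upward): v₀ = 95.0 m/s, a = -9.81 m/s².
v = v₀ + at → t = (0 − 95.0) / -9.81 = 9.68 s
v² = v₀² + 2aΔx → Δx = (0² − 95.0²)/(2·-9.81) = 460 m
Maximum height = 238 + 460 = 697 m

697.5 m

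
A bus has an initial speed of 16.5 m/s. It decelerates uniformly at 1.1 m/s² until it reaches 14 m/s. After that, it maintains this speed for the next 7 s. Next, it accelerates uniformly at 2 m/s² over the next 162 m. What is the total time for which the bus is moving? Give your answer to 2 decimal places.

Phase 1 (decelerating): v₀ = 16.5 m/s, a = -1.1 m/s².
v = v₀ + at → t = (14 − 16.5) / -1.1 = 2.27 s
v² = v₀² + 2aΔx → Δx = (14² − 16.5²)/(2·-1.1) = 34.7 m

Phase 2 (constant speed): v₀ = 14.0 m/s, a = 0 m/s².
v = v₀ + at = 14.0 + (0)(7) = 14.0 m/s
Δx = v₀t + ½at² = 14.0·7 + 0.5·0·7² = 98.0 m

Phase 3 (accelerating): v₀ = 14.0 m/s, a = 2 m/s².
v² = v₀² + 2aΔx = 14.0² + 2·2·162 = 844 → v = 29.1 m/s
t = (v − v₀)/a = (29.1 − 14.0)/2 = 7.53 s
Total time = 2.27 + 7.00 + 7.53 = 16.8 s

16.80 s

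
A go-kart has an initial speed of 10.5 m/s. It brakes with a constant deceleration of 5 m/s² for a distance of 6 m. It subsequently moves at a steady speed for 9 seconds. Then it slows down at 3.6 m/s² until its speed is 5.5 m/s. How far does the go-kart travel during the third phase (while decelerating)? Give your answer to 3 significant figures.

2.78 m

Phase 1 (decelerating): v₀ = 10.5 m/s, a = -5 m/s².
v² = v₀² + 2aΔx = 10.5² + 2·-5·6 = 50.2 → v = 7.09 m/s
t = (v − v₀)/a = (7.09 − 10.5)/-5 = 0.682 s

Phase 2 (constant speed): v₀ = 7.09 m/s, a = 0 m/s².
v = v₀ + at = 7.09 + (0)(9) = 7.09 m/s
Δx = v₀t + ½at² = 7.09·9 + 0.5·0·9² = 63.8 m

Phase 3 (decelerating): v₀ = 7.09 m/s, a = -3.6 m/s².
v = v₀ + at → t = (5.5 − 7.09) / -3.6 = 0.441 s
v² = v₀² + 2aΔx → Δx = (5.5² − 7.09²)/(2·-3.6) = 2.78 m
Distance in phase 3 = 2.78 m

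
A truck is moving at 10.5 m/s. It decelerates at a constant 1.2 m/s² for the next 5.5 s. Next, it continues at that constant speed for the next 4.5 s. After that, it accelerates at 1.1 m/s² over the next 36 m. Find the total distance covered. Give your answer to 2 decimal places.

Phase 1 (decelerating): v₀ = 10.5 m/s, a = -1.2 m/s².
v = v₀ + at = 10.5 + (-1.2)(5.5) = 3.90 m/s
Δx = v₀t + ½at² = 10.5·5.5 + 0.5·-1.2·5.5² = 39.6 m

Phase 2 (constant speed): v₀ = 3.90 m/s, a = 0 m/s².
v = v₀ + at = 3.90 + (0)(4.5) = 3.90 m/s
Δx = v₀t + ½at² = 3.90·4.5 + 0.5·0·4.5² = 17.6 m

Phase 3 (accelerating): v₀ = 3.90 m/s, a = 1.1 m/s².
v² = v₀² + 2aΔx = 3.90² + 2·1.1·36 = 94.4 → v = 9.72 m/s
t = (v − v₀)/a = (9.72 − 3.90)/1.1 = 5.29 s
Total distance = 39.6 + 17.6 + 36.0 = 93.2 m

93.15 m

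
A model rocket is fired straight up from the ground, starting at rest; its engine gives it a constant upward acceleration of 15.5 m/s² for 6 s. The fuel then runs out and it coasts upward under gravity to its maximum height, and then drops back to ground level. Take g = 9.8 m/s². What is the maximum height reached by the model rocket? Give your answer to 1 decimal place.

Phase 1 (powered ascent): v₀ = 0 m/s, a = 15.5 m/s².
v = v₀ + at = 0 + (15.5)(6) = 93.0 m/s
Δx = v₀t + ½at² = 0·6 + 0.5·15.5·6² = 279 m

Phase 2 (coasting upward): v₀ = 93.0 m/s, a = -9.8 m/s².
v = v₀ + at → t = (0 − 93.0) / -9.8 = 9.49 s
v² = v₀² + 2aΔx → Δx = (0² − 93.0²)/(2·-9.8) = 441 m
Maximum height = 279 + 441 = 720 m

720.3 m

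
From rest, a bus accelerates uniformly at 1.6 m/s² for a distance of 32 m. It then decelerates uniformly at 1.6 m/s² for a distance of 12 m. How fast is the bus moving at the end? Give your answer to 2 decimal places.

8.00 m/s

Phase 1 (accelerating): v₀ = 0 m/s, a = 1.6 m/s².
v² = v₀² + 2aΔx = 0² + 2·1.6·32 = 102 → v = 10.1 m/s
t = (v − v₀)/a = (10.1 − 0)/1.6 = 6.32 s

Phase 2 (decelerating): v₀ = 10.1 m/s, a = -1.6 m/s².
v² = v₀² + 2aΔx = 10.1² + 2·-1.6·12 = 64.0 → v = 8.00 m/s
t = (v − v₀)/a = (8.00 − 10.1)/-1.6 = 1.32 s
Final speed = 8.00 m/s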